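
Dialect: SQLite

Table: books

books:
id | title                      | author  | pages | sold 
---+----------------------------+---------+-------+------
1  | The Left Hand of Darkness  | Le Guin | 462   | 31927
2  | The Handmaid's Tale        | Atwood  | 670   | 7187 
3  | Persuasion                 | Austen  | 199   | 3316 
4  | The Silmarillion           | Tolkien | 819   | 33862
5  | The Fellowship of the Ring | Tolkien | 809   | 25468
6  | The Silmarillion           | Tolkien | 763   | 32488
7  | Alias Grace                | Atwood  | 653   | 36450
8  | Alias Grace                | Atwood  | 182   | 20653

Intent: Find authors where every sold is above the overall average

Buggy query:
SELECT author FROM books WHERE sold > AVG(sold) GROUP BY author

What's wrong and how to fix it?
Bug: AVG() is an aggregate; it can't sit directly in WHERE

Fix: Compute the overall average in a scalar subquery and compare each group's MIN against it in HAVING

Corrected query:
SELECT author FROM books GROUP BY author HAVING MIN(sold) > (SELECT AVG(sold) FROM books)

Result:
author 
-------
Le Guin
Tolkien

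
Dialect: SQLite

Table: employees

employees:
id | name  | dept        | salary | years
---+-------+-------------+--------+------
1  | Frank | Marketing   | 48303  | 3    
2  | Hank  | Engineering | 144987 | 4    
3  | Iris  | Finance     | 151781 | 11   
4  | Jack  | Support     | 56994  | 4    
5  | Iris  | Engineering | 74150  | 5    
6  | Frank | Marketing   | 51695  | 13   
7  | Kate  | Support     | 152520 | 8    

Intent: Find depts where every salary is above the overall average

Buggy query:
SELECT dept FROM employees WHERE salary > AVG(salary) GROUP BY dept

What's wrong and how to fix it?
Bug: WHERE evaluates per row before aggregation, so AVG() is unavailable

Fix: Use a subquery for AVG and a HAVING MIN(...) filter so the condition holds for every row in the group

Corrected query:
SELECT dept FROM employees GROUP BY dept HAVING MIN(salary) > (SELECT AVG(salary) FROM employees)

Result:
dept   
-------
Finance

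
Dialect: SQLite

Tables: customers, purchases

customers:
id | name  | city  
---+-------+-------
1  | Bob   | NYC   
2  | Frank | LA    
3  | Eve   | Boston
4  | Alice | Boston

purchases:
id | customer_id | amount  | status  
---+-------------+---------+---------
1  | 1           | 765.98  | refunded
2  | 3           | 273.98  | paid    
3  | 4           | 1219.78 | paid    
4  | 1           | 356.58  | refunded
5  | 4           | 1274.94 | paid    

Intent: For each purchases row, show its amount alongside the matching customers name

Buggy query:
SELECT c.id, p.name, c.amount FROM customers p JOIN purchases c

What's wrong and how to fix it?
Bug: Missing join condition: each purchases row is matched to all customers rows instead of just its own

Fix: Specify the join condition linking the foreign key to the parent id

Corrected query:
SELECT c.id, p.name, c.amount FROM customers p JOIN purchases c ON c.customer_id = p.id

Result:
id | name  | amount 
---+-------+--------
1  | Bob   | 765.98 
2  | Eve   | 273.98 
3  | Alice | 1219.78
4  | Bob   | 356.58 
5  | Alice | 1274.94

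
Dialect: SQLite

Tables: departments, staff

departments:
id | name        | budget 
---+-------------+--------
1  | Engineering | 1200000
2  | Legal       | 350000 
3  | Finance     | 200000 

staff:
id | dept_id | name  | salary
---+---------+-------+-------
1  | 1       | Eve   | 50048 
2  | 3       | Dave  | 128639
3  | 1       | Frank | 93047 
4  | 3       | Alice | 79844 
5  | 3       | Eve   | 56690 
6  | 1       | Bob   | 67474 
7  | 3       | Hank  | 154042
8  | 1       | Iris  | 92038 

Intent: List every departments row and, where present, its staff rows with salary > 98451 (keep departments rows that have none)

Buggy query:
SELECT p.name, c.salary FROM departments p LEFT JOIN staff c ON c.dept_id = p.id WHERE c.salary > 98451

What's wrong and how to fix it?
Bug: A WHERE condition on the right-hand table after LEFT JOIN drops unmatched parents

Fix: Put 'c.salary > 98451' in the JOIN's ON clause instead of WHERE

Corrected query:
SELECT p.name, c.salary FROM departments p LEFT JOIN staff c ON c.dept_id = p.id AND c.salary > 98451

Result:
name        | salary
------------+-------
Engineering | NULL  
Legal       | NULL  
Finance     | 128639
Finance     | 154042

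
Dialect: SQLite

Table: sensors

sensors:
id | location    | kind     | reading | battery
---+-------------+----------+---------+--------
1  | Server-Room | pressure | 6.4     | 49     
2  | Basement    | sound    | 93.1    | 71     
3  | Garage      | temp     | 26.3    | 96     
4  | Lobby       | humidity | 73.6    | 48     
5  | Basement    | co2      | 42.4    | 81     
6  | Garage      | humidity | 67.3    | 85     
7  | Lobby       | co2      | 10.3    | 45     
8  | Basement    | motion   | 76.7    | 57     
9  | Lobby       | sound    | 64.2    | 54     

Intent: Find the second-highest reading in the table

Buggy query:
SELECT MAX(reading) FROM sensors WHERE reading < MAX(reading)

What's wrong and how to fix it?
Bug: MAX(reading) on the right of the comparison is an aggregate-in-WHERE error

Fix: Put the inner MAX in a scalar subquery

Corrected query:
SELECT MAX(reading) FROM sensors WHERE reading < (SELECT MAX(reading) FROM sensors)

Result:
MAX(reading)
------------
76.7        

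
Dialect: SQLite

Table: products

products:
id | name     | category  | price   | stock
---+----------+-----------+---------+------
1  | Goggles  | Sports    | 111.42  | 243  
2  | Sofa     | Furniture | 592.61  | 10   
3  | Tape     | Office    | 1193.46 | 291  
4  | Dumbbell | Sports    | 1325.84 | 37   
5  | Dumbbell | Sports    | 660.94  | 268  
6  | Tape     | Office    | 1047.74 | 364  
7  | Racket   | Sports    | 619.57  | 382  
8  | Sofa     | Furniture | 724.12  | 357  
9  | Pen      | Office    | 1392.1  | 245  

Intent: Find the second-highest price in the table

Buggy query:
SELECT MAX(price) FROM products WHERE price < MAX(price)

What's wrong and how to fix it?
Bug: MAX(price) on the right of the comparison is an aggregate-in-WHERE error

Fix: Compute the overall MAX in a subquery, then take MAX of rows below it

Corrected query:
SELECT MAX(price) FROM products WHERE price < (SELECT MAX(price) FROM products)

Result:
MAX(price)
----------
1325.84   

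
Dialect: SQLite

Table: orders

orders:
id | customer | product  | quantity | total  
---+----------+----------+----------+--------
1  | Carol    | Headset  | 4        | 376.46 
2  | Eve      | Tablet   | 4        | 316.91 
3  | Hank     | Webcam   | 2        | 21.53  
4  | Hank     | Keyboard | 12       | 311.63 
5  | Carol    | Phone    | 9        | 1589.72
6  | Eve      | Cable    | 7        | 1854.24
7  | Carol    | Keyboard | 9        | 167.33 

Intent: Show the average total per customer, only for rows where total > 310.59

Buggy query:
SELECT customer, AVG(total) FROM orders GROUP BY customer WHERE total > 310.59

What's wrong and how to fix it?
Bug: Row-level WHERE must come before GROUP BY in the clause order

Fix: Move the WHERE clause before GROUP BY

Corrected query:
SELECT customer, AVG(total) FROM orders WHERE total > 310.59 GROUP BY customer

Result:
customer | AVG(total)
---------+-----------
Carol    | 983.09    
Eve      | 1085.575  
Hank     | 311.63    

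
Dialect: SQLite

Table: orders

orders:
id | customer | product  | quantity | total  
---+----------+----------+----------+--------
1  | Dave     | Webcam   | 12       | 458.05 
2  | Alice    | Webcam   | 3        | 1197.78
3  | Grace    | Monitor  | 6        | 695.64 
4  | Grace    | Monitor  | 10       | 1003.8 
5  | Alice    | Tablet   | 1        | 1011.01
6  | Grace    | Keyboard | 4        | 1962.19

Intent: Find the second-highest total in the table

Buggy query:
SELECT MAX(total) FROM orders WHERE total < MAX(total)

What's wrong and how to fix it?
Bug: MAX(total) on the right of the comparison is an aggregate-in-WHERE error

Fix: Put the inner MAX in a scalar subquery

Corrected query:
SELECT MAX(total) FROM orders WHERE total < (SELECT MAX(total) FROM orders)

Result:
MAX(total)
----------
1197.78   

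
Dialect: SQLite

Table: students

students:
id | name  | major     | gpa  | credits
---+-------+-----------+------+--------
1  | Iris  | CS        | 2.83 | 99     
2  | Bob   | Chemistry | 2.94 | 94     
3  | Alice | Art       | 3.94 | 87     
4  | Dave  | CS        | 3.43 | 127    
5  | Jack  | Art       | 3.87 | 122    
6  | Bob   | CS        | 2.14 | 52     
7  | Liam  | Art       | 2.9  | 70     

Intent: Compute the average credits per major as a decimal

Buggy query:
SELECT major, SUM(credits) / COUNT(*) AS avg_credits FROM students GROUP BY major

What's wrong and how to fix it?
Bug: SUM(credits) and COUNT(*) are both integers; the division truncates the fractional part

Fix: Cast one side to REAL so the division keeps the fractional part

Corrected query:
SELECT major, SUM(credits) * 1.0 / COUNT(*) AS avg_credits FROM students GROUP BY major

Result:
major     | avg_credits
----------+------------
Art       | 93         
CS        | 92.666667  
Chemistry | 94         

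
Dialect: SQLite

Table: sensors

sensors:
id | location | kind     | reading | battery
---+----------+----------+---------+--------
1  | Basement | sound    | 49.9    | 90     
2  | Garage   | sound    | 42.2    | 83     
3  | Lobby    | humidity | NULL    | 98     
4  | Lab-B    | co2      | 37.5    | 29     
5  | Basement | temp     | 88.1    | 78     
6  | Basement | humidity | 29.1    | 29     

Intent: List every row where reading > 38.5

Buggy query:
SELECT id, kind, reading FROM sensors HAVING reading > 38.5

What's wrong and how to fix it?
Bug: This is a non-aggregate query (no GROUP BY, no aggregates), so in SQLite the HAVING clause is invalid here; a row-level condition belongs in WHERE

Fix: Replace HAVING with WHERE since the condition applies to individual rows

Corrected query:
SELECT id, kind, reading FROM sensors WHERE reading > 38.5

Result:
id | kind  | reading
---+-------+--------
1  | sound | 49.9   
2  | sound | 42.2   
5  | temp  | 88.1   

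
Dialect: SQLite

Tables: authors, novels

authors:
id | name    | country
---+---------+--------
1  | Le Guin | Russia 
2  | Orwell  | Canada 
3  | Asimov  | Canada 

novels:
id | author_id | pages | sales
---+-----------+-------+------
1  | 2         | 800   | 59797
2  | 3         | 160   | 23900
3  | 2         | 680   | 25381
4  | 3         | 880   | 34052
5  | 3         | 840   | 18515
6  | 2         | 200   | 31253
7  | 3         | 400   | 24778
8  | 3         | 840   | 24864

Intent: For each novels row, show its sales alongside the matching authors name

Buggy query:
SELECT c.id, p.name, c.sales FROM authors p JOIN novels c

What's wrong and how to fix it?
Bug: Missing join condition: each novels row is matched to all authors rows instead of just its own

Fix: Add ON c.author_id = p.id to the JOIN

Corrected query:
SELECT c.id, p.name, c.sales FROM authors p JOIN novels c ON c.author_id = p.id

Result:
id | name   | sales
---+--------+------
1  | Orwell | 59797
2  | Asimov | 23900
3  | Orwell | 25381
4  | Asimov | 34052
5  | Asimov | 18515
6  | Orwell | 31253
7  | Asimov | 24778
8  | Asimov | 24864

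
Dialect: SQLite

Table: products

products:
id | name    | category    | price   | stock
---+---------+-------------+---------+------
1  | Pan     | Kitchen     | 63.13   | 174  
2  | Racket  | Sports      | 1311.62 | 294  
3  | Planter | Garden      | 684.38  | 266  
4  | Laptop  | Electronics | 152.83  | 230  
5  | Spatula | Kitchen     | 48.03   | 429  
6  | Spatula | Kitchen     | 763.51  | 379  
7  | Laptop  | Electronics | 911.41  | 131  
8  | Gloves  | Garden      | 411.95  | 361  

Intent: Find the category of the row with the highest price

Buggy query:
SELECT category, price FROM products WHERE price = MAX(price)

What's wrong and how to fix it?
Bug: MAX(price) is an aggregate and cannot be used directly in WHERE

Fix: Wrap MAX in a scalar subquery so WHERE compares against a single value

Corrected query:
SELECT category, price FROM products WHERE price = (SELECT MAX(price) FROM products)

Result:
category | price  
---------+--------
Sports   | 1311.62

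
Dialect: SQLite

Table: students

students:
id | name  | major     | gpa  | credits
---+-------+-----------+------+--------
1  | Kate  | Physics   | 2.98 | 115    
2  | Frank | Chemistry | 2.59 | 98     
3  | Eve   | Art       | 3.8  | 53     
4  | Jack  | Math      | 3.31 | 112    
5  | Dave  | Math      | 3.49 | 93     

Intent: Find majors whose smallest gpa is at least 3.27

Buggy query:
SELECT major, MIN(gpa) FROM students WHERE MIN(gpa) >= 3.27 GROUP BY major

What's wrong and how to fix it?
Bug: Aggregates like MIN are computed per group after WHERE runs

Fix: Use HAVING for the per-group MIN condition

Corrected query:
SELECT major, MIN(gpa) FROM students GROUP BY major HAVING MIN(gpa) >= 3.27

Result:
major | MIN(gpa)
------+---------
Art   | 3.8     
Math  | 3.31    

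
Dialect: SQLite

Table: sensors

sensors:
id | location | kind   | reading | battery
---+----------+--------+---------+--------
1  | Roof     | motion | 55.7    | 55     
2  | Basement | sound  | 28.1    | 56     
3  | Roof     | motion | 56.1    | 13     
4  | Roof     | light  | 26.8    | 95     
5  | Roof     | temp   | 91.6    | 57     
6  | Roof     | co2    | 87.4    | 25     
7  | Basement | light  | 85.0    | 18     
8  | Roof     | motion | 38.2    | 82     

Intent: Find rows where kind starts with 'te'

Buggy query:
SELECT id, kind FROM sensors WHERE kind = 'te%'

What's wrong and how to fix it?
Bug: '=' compares the literal string including the % character; pattern matching needs LIKE

Fix: Replace '=' with LIKE so 'te%' is treated as a pattern

Corrected query:
SELECT id, kind FROM sensors WHERE kind LIKE 'te%'

Result:
id | kind
---+-----
5  | temp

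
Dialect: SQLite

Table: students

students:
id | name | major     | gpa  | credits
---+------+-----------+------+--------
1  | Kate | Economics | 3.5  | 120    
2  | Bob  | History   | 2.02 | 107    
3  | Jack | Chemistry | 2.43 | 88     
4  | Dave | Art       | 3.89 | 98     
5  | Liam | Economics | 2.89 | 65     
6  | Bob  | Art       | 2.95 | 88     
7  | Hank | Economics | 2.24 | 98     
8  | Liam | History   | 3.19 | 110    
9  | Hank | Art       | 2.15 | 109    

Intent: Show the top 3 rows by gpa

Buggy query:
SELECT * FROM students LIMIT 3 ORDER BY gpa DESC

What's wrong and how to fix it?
Bug: LIMIT must come after ORDER BY

Fix: Sort with ORDER BY, then apply LIMIT

Corrected query:
SELECT * FROM students ORDER BY gpa DESC LIMIT 3

Result:
id | name | major     | gpa  | credits
---+------+-----------+------+--------
4  | Dave | Art       | 3.89 | 98     
1  | Kate | Economics | 3.5  | 120    
8  | Liam | History   | 3.19 | 110    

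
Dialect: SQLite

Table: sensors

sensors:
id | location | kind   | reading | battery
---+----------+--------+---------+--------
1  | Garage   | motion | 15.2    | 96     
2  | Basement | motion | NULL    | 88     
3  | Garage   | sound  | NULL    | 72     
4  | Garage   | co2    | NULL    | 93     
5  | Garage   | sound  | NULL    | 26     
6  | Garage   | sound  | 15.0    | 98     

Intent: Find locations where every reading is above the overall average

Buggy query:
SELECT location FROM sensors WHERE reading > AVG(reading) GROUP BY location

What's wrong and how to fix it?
Bug: WHERE evaluates per row before aggregation, so AVG() is unavailable

Fix: Use a subquery for AVG and a HAVING MIN(...) filter so the condition holds for every row in the group

Corrected query:
SELECT location FROM sensors GROUP BY location HAVING MIN(reading) > (SELECT AVG(reading) FROM sensors)

Result:
(no rows)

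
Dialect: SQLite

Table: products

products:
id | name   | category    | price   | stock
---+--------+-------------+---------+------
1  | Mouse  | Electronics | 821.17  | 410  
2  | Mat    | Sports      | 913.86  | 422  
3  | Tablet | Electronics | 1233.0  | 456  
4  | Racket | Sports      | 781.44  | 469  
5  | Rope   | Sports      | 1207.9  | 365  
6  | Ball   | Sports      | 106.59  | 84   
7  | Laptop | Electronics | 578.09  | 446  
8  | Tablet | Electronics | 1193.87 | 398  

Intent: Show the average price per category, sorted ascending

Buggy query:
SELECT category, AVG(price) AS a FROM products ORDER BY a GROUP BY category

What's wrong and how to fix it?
Bug: GROUP BY must precede ORDER BY

Fix: Reorder: SELECT … FROM … GROUP BY … ORDER BY …

Corrected query:
SELECT category, AVG(price) AS a FROM products GROUP BY category ORDER BY a

Result:
category    | a       
------------+---------
Sports      | 752.4475
Electronics | 956.5325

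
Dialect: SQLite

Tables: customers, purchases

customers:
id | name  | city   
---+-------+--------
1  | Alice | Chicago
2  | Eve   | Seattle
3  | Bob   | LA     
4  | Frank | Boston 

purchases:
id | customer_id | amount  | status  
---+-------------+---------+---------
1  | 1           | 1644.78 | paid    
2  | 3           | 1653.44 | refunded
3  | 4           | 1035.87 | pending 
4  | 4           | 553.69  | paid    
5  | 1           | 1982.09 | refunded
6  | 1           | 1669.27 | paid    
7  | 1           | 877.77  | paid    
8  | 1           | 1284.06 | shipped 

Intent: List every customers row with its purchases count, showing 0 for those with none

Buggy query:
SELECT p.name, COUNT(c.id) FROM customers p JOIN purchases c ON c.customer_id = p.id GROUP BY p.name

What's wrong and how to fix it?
Bug: INNER JOIN drops customers rows that have no matching purchases rows

Fix: Switch to LEFT JOIN to retain unmatched parent rows

Corrected query:
SELECT p.name, COUNT(c.id) FROM customers p LEFT JOIN purchases c ON c.customer_id = p.id GROUP BY p.name

Result:
name  | COUNT(c.id)
------+------------
Alice | 5          
Bob   | 1          
Eve   | 0          
Frank | 2          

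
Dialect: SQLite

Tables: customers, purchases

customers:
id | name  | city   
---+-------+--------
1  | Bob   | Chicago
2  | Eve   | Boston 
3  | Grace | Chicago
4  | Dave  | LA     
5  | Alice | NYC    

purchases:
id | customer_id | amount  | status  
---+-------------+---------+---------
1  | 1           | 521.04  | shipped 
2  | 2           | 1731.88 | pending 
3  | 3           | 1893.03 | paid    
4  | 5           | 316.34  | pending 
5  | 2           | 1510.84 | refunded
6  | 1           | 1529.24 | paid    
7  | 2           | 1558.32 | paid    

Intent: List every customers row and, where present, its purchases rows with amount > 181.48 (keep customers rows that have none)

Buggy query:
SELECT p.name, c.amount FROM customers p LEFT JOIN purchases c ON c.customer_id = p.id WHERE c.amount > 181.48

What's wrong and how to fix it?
Bug: A WHERE condition on the right-hand table after LEFT JOIN drops unmatched parents

Fix: Put 'c.amount > 181.48' in the JOIN's ON clause instead of WHERE

Corrected query:
SELECT p.name, c.amount FROM customers p LEFT JOIN purchases c ON c.customer_id = p.id AND c.amount > 181.48

Result:
name  | amount 
------+--------
Bob   | 521.04 
Bob   | 1529.24
Eve   | 1510.84
Eve   | 1558.32
Eve   | 1731.88
Grace | 1893.03
Dave  | NULL   
Alice | 316.34 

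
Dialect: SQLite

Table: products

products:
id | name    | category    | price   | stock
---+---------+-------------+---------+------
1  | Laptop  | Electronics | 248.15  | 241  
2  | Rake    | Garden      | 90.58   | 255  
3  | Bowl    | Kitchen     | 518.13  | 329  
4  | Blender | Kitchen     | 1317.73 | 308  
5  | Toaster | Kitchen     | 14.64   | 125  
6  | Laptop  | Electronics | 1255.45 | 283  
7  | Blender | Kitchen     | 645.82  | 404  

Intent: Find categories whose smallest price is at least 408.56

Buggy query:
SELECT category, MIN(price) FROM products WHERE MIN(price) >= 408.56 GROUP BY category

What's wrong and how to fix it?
Bug: Aggregates like MIN are computed per group after WHERE runs

Fix: Use HAVING for the per-group MIN condition

Corrected query:
SELECT category, MIN(price) FROM products GROUP BY category HAVING MIN(price) >= 408.56

Result:
(no rows)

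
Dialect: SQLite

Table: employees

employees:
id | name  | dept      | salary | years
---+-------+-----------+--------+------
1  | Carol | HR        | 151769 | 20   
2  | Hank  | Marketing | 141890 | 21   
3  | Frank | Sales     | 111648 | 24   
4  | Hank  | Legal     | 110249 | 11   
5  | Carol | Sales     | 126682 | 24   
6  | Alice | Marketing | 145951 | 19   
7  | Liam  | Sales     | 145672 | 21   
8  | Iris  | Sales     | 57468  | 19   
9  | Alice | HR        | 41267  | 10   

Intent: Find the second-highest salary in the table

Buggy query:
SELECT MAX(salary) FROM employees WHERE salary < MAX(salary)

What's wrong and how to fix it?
Bug: The inner MAX is an aggregate inside WHERE, which is not allowed

Fix: Put the inner MAX in a scalar subquery

Corrected query:
SELECT MAX(salary) FROM employees WHERE salary < (SELECT MAX(salary) FROM employees)

Result:
MAX(salary)
-----------
145951     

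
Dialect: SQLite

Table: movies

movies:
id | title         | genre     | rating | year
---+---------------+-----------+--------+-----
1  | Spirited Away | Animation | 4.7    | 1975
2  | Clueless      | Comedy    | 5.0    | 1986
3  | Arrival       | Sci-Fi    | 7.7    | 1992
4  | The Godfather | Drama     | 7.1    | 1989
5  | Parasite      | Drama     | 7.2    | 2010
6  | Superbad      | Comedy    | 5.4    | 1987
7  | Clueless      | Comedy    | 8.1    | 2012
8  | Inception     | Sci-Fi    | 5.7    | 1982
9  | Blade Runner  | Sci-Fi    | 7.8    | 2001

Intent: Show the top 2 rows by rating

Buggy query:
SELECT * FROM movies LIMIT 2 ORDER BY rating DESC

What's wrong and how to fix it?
Bug: ORDER BY cannot follow LIMIT; LIMIT is the final clause

Fix: Sort with ORDER BY, then apply LIMIT

Corrected query:
SELECT * FROM movies ORDER BY rating DESC LIMIT 2

Result:
id | title        | genre  | rating | year
---+--------------+--------+--------+-----
7  | Clueless     | Comedy | 8.1    | 2012
9  | Blade Runner | Sci-Fi | 7.8    | 2001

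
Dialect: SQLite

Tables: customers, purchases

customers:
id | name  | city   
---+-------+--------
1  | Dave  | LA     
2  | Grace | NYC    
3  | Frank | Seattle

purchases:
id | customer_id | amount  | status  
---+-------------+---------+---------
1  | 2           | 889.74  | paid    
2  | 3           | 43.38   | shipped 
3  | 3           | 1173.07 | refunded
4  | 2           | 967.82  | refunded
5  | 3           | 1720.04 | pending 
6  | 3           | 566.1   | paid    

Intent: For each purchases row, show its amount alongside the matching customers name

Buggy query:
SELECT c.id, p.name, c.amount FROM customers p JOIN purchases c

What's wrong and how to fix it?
Bug: Missing join condition: each purchases row is matched to all customers rows instead of just its own

Fix: Add ON c.customer_id = p.id to the JOIN

Corrected query:
SELECT c.id, p.name, c.amount FROM customers p JOIN purchases c ON c.customer_id = p.id

Result:
id | name  | amount 
---+-------+--------
1  | Grace | 889.74 
2  | Frank | 43.38  
3  | Frank | 1173.07
4  | Grace | 967.82 
5  | Frank | 1720.04
6  | Frank | 566.1  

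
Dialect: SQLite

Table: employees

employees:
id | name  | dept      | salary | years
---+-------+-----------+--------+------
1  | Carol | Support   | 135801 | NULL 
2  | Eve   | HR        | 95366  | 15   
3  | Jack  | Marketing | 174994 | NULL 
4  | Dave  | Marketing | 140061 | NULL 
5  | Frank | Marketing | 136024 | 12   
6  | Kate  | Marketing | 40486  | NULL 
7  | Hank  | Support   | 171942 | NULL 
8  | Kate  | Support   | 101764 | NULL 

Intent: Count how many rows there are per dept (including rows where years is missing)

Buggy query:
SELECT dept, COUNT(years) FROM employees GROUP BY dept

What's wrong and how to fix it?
Bug: COUNT(column) counts non-NULL values only; rows with NULL years aren't counted

Fix: Replace COUNT(years) with COUNT(*)

Corrected query:
SELECT dept, COUNT(*) FROM employees GROUP BY dept

Result:
dept      | COUNT(*)
----------+---------
HR        | 1       
Marketing | 4       
Support   | 3       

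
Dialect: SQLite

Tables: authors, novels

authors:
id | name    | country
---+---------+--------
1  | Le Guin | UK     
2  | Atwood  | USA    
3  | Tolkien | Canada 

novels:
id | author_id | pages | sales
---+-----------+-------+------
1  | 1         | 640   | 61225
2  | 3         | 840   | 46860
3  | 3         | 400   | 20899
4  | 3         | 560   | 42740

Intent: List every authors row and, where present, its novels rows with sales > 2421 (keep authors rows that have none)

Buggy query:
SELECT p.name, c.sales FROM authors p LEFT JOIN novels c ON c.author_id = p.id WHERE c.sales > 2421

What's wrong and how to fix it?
Bug: Filtering c.sales in WHERE discards the NULL rows produced by LEFT JOIN, turning it into an inner join

Fix: Move the right-table condition into the ON clause so unmatched parents are kept

Corrected query:
SELECT p.name, c.sales FROM authors p LEFT JOIN novels c ON c.author_id = p.id AND c.sales > 2421

Result:
name    | sales
--------+------
Le Guin | 61225
Atwood  | NULL 
Tolkien | 20899
Tolkien | 42740
Tolkien | 46860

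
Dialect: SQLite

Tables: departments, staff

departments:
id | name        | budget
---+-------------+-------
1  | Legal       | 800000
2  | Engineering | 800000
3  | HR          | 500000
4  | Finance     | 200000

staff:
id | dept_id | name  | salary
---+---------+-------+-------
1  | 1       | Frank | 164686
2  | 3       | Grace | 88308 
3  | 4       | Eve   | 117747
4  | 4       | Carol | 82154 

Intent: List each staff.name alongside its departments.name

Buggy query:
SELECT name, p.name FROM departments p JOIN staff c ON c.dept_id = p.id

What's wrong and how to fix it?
Bug: 'name' exists in both joined tables, so the database can't tell which one is meant

Fix: Prefix ambiguous columns with the table alias

Corrected query:
SELECT c.name, p.name FROM departments p JOIN staff c ON c.dept_id = p.id

Result:
name  | name   
------+--------
Frank | Legal  
Grace | HR     
Eve   | Finance
Carol | Finance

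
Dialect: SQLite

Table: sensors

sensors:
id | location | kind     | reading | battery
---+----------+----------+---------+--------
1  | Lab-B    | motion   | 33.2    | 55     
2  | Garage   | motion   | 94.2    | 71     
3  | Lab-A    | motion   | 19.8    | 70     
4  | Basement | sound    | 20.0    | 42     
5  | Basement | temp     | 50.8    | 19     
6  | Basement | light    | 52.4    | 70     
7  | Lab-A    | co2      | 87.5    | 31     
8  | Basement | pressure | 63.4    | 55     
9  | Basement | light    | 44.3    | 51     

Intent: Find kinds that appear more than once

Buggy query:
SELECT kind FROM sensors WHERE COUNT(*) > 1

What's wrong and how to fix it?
Bug: WHERE can't reference COUNT(*); aggregates are computed after WHERE

Fix: Group first, then use HAVING for the count condition

Corrected query:
SELECT kind FROM sensors GROUP BY kind HAVING COUNT(*) > 1

Result:
kind  
------
light 
motion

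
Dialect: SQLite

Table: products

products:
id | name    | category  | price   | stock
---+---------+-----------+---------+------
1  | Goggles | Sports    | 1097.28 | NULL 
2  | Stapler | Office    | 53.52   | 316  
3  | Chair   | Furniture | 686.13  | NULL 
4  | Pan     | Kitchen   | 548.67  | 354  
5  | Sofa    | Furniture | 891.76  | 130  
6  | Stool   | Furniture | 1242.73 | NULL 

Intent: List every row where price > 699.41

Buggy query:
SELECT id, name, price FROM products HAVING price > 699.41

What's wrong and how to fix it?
Bug: HAVING filters the output of aggregation, but this query has no GROUP BY and no aggregate functions, so SQLite rejects it (HAVING clause on a non-aggregate query); the condition here is per row

Fix: Use WHERE for row-level filtering

Corrected query:
SELECT id, name, price FROM products WHERE price > 699.41

Result:
id | name    | price  
---+---------+--------
1  | Goggles | 1097.28
5  | Sofa    | 891.76 
6  | Stool   | 1242.73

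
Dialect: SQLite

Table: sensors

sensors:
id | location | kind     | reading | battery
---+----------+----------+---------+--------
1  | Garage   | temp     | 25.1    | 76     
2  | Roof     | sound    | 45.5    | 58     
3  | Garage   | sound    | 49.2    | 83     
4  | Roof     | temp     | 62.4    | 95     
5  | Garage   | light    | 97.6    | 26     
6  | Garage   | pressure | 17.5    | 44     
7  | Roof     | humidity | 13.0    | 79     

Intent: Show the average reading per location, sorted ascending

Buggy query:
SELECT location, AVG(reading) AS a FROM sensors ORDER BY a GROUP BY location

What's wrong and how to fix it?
Bug: ORDER BY appears before GROUP BY; SQL clause order requires GROUP BY first

Fix: Move ORDER BY to the end, after GROUP BY

Corrected query:
SELECT location, AVG(reading) AS a FROM sensors GROUP BY location ORDER BY a

Result:
location | a    
---------+------
Roof     | 40.3 
Garage   | 47.35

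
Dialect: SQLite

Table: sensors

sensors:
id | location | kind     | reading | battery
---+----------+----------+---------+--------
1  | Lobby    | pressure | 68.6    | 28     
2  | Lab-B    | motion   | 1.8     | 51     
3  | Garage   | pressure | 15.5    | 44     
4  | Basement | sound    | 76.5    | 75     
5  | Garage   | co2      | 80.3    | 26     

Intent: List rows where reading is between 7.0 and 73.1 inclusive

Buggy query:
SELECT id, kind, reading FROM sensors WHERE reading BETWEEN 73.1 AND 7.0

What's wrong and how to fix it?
Bug: The bounds are reversed; BETWEEN a AND b requires a <= b to match anything

Fix: Write BETWEEN 7.0 AND 73.1

Corrected query:
SELECT id, kind, reading FROM sensors WHERE reading BETWEEN 7.0 AND 73.1

Result:
id | kind     | reading
---+----------+--------
1  | pressure | 68.6   
3  | pressure | 15.5   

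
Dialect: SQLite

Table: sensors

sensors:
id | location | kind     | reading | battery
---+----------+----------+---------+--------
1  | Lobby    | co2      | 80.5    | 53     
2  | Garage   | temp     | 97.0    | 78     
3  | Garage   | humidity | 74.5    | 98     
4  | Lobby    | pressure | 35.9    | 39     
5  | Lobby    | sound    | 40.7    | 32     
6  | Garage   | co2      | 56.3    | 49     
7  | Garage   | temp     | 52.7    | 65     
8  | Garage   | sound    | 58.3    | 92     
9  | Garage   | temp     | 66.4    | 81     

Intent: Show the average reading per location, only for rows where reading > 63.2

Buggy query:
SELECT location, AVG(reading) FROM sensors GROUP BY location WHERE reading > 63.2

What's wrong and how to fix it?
Bug: Row-level WHERE must come before GROUP BY in the clause order

Fix: Place WHERE between FROM and GROUP BY

Corrected query:
SELECT location, AVG(reading) FROM sensors WHERE reading > 63.2 GROUP BY location

Result:
location | AVG(reading)
---------+-------------
Garage   | 79.3        
Lobby    | 80.5        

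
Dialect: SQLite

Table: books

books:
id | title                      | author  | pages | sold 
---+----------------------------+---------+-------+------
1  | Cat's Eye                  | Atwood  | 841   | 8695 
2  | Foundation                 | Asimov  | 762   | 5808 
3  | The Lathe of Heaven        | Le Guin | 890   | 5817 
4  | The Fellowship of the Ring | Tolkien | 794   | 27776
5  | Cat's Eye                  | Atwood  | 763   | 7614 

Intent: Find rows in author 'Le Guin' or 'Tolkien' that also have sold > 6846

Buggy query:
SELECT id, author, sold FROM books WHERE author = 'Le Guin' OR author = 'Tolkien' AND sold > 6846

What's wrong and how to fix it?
Bug: Without parentheses, AND is evaluated before OR, so the sold filter only applies to the 'Tolkien' branch

Fix: Group the OR with parentheses (or use IN), then AND the threshold

Corrected query:
SELECT id, author, sold FROM books WHERE (author = 'Le Guin' OR author = 'Tolkien') AND sold > 6846

Result:
id | author  | sold 
---+---------+------
4  | Tolkien | 27776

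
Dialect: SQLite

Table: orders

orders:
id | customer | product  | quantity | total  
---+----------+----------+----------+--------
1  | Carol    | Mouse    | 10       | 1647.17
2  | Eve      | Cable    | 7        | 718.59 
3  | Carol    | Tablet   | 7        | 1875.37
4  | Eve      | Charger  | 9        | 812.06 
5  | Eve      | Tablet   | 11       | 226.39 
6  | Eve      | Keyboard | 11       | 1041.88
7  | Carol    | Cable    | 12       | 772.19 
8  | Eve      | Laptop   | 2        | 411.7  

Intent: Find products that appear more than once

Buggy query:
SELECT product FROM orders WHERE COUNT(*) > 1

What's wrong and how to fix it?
Bug: WHERE can't reference COUNT(*); aggregates are computed after WHERE

Fix: GROUP BY product, then filter groups with HAVING COUNT(*) > 1

Corrected query:
SELECT product FROM orders GROUP BY product HAVING COUNT(*) > 1

Result:
product
-------
Cable  
Tablet 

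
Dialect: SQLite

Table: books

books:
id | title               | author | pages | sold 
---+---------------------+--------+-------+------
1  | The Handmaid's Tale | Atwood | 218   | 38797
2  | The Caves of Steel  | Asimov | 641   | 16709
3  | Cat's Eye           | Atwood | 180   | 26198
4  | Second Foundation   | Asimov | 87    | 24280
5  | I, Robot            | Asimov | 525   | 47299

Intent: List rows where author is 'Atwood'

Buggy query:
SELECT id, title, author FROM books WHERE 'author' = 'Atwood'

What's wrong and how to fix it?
Bug: 'author' in single quotes is a string literal, not the column; the comparison is literal-vs-literal and never true

Fix: Remove the quotes around the column name (or use double quotes for an identifier)

Corrected query:
SELECT id, title, author FROM books WHERE author = 'Atwood'

Result:
id | title               | author
---+---------------------+-------
1  | The Handmaid's Tale | Atwood
3  | Cat's Eye           | Atwood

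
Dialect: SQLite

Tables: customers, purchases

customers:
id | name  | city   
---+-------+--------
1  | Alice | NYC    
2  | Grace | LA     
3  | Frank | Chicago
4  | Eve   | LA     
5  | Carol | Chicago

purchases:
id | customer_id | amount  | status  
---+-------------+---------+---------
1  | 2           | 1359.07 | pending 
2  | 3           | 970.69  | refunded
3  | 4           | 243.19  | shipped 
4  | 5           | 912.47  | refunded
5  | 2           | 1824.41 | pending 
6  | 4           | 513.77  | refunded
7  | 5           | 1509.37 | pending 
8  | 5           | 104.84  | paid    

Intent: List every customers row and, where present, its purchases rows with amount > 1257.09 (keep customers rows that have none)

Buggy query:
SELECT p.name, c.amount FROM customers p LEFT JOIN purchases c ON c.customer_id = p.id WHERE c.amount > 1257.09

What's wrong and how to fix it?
Bug: Filtering c.amount in WHERE discards the NULL rows produced by LEFT JOIN, turning it into an inner join

Fix: Move the right-table condition into the ON clause so unmatched parents are kept

Corrected query:
SELECT p.name, c.amount FROM customers p LEFT JOIN purchases c ON c.customer_id = p.id AND c.amount > 1257.09

Result:
name  | amount 
------+--------
Alice | NULL   
Grace | 1359.07
Grace | 1824.41
Frank | NULL   
Eve   | NULL   
Carol | 1509.37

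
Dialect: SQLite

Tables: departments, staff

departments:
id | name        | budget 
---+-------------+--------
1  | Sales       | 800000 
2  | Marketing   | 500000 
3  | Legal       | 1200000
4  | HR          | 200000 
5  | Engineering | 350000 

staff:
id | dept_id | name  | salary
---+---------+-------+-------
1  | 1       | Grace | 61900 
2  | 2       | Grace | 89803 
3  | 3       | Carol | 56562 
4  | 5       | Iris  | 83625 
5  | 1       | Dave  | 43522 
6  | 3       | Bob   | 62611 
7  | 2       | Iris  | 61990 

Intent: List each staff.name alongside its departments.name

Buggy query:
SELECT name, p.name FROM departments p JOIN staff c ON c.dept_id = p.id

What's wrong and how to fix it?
Bug: 'name' exists in both joined tables, so the database can't tell which one is meant

Fix: Prefix ambiguous columns with the table alias

Corrected query:
SELECT c.name, p.name FROM departments p JOIN staff c ON c.dept_id = p.id

Result:
name  | name       
------+------------
Grace | Sales      
Grace | Marketing  
Carol | Legal      
Iris  | Engineering
Dave  | Sales      
Bob   | Legal      
Iris  | Marketing  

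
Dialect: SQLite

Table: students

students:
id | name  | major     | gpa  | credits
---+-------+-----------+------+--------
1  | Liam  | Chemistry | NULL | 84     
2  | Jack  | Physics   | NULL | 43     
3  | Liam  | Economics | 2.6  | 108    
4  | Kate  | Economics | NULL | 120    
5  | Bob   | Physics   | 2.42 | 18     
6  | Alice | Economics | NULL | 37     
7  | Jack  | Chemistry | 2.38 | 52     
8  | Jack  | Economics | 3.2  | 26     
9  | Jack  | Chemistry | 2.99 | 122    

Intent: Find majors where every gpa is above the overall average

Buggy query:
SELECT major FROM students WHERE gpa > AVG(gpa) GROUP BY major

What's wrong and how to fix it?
Bug: WHERE evaluates per row before aggregation, so AVG() is unavailable

Fix: Compute the overall average in a scalar subquery and compare each group's MIN against it in HAVING

Corrected query:
SELECT major FROM students GROUP BY major HAVING MIN(gpa) > (SELECT AVG(gpa) FROM students)

Result:
(no rows)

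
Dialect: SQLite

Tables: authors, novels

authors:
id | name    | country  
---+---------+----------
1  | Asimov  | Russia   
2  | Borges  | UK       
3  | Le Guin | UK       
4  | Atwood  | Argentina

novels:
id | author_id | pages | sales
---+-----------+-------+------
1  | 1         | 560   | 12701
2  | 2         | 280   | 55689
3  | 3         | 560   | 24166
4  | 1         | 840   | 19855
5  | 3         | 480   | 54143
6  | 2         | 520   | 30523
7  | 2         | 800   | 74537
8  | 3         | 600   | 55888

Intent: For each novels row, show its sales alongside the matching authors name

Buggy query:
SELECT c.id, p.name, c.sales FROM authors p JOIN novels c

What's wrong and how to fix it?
Bug: JOIN with no ON clause produces a cartesian product; every novels row pairs with every authors row

Fix: Specify the join condition linking the foreign key to the parent id

Corrected query:
SELECT c.id, p.name, c.sales FROM authors p JOIN novels c ON c.author_id = p.id

Result:
id | name    | sales
---+---------+------
1  | Asimov  | 12701
2  | Borges  | 55689
3  | Le Guin | 24166
4  | Asimov  | 19855
5  | Le Guin | 54143
6  | Borges  | 30523
7  | Borges  | 74537
8  | Le Guin | 55888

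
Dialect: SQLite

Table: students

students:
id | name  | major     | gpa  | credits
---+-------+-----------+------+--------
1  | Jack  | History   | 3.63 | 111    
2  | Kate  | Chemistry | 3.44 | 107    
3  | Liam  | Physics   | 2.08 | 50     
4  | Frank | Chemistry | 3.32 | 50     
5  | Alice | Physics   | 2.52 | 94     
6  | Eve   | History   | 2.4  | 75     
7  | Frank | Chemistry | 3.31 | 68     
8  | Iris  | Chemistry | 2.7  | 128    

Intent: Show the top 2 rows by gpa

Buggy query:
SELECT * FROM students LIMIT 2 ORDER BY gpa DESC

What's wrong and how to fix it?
Bug: ORDER BY cannot follow LIMIT; LIMIT is the final clause

Fix: Swap the clauses: ORDER BY first, then LIMIT

Corrected query:
SELECT * FROM students ORDER BY gpa DESC LIMIT 2

Result:
id | name | major     | gpa  | credits
---+------+-----------+------+--------
1  | Jack | History   | 3.63 | 111    
2  | Kate | Chemistry | 3.44 | 107    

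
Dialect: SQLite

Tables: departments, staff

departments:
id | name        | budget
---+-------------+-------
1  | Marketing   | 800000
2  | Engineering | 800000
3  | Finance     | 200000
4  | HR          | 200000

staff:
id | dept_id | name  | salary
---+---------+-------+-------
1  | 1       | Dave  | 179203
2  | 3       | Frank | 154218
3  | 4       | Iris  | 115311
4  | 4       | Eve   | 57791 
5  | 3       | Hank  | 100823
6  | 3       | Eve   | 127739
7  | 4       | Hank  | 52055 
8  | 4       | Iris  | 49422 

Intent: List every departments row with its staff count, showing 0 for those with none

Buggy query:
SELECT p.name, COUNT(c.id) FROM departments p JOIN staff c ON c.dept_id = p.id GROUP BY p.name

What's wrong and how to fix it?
Bug: An inner join excludes parents with zero children

Fix: Use LEFT JOIN so parents without children still appear (COUNT(c.id) gives 0)

Corrected query:
SELECT p.name, COUNT(c.id) FROM departments p LEFT JOIN staff c ON c.dept_id = p.id GROUP BY p.name

Result:
name        | COUNT(c.id)
------------+------------
Engineering | 0          
Finance     | 3          
HR          | 4          
Marketing   | 1          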